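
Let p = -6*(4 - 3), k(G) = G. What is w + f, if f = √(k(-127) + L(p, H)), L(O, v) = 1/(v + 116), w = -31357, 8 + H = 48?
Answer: -31357 + I*√772629/78 ≈ -31357.0 + 11.269*I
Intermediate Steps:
H = 40 (H = -8 + 48 = 40)
p = -6 (p = -6*1 = -6)
L(O, v) = 1/(116 + v)
f = I*√772629/78 (f = √(-127 + 1/(116 + 40)) = √(-127 + 1/156) = √(-19811/156) = I*√772629/78 ≈ 11.269*I)
w + f = -31357 + I*√772629/78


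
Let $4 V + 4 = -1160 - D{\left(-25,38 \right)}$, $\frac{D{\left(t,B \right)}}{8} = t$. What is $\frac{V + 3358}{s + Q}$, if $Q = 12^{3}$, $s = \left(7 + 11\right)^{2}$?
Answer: $\frac{1039}{684} \approx 1.519$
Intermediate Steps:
$D{\left(t,B \right)} = 8 t$
$s = 324$ ($s = 18^{2} = 324$)
$Q = 1728$
$V = -241$ ($V = -1 + \frac{-1160 - 8 \left(-25\right)}{4} = -1 + \frac{-1160 - -200}{4} = -1 + \frac{-1160 + 200}{4} = -1 + \frac{1}{4} \left(-960\right) = -1 - 240 = -241$)
$\frac{V + 3358}{s + Q} = \frac{-241 + 3358}{324 + 1728} = \frac{3117}{2052} = 3117 \cdot \frac{1}{2052} = \frac{1039}{684}$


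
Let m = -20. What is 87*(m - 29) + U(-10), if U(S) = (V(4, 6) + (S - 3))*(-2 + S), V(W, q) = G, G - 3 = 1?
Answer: -4155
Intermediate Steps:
G = 4 (G = 3 + 1 = 4)
V(W, q) = 4
U(S) = (1 + S)*(-2 + S) (U(S) = (4 + (S - 3))*(-2 + S) = (4 + (-3 + S))*(-2 + S) = (1 + S)*(-2 + S))
87*(m - 29) + U(-10) = 87*(-20 - 29) + (-2 + (-10)² - 1*(-10)) = 87*(-49) + (-2 + 100 + 10) = -4263 + 108 = -4155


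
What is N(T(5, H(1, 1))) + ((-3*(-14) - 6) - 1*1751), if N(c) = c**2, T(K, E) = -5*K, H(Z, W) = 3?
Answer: -1090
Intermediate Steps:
N(T(5, H(1, 1))) + ((-3*(-14) - 6) - 1*1751) = (-5*5)**2 + ((-3*(-14) - 6) - 1*1751) = (-25)**2 + ((42 - 6) - 1751) = 625 + (36 - 1751) = 625 - 1715 = -1090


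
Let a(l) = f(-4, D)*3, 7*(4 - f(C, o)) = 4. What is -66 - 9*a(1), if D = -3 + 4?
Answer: -1110/7 ≈ -158.57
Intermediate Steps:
D = 1
f(C, o) = 24/7 (f(C, o) = 4 - ⅐*4 = 4 - 4/7 = 24/7)
a(l) = 72/7 (a(l) = (24/7)*3 = 72/7)
-66 - 9*a(1) = -66 - 9*72/7 = -66 - 648/7 = -1110/7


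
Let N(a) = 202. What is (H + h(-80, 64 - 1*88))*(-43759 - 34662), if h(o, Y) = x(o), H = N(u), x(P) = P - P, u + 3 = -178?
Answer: -15841042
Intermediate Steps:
u = -181 (u = -3 - 178 = -181)
x(P) = 0
H = 202
h(o, Y) = 0
(H + h(-80, 64 - 1*88))*(-43759 - 34662) = (202 + 0)*(-43759 - 34662) = 202*(-78421) = -15841042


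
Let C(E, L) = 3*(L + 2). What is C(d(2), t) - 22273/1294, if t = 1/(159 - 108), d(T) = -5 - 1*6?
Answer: -245359/21998 ≈ -11.154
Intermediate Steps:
d(T) = -11 (d(T) = -5 - 6 = -11)
t = 1/51 ≈ 0.019608
C(E, L) = 6 + 3*L (C(E, L) = 3*(2 + L) = 6 + 3*L)
C(d(2), t) - 22273/1294 = (6 + 3*(1/51)) - 22273/1294 = (6 + 1/17) - 22273/1294 = 103/17 - 1*22273/1294 = 103/17 - 22273/1294 = -245359/21998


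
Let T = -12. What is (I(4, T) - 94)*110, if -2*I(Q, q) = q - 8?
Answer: -9240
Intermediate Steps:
I(Q, q) = 4 - q/2 (I(Q, q) = -(q - 8)/2 = -(-8 + q)/2 = 4 - q/2)
(I(4, T) - 94)*110 = ((4 - ½*(-12)) - 94)*110 = ((4 + 6) - 94)*110 = (10 - 94)*110 = -84*110 = -9240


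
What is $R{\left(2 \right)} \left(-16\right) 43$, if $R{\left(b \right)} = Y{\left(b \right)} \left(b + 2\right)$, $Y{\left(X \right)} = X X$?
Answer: $-11008$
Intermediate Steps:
$Y{\left(X \right)} = X^{2}$
$R{\left(b \right)} = b^{2} \left(2 + b\right)$ ($R{\left(b \right)} = b^{2} \left(b + 2\right) = b^{2} \left(2 + b\right)$)
$R{\left(2 \right)} \left(-16\right) 43 = 2^{2} \left(2 + 2\right) \left(-16\right) 43 = 4 \cdot 4 \left(-16\right) 43 = 16 \left(-16\right) 43 = \left(-256\right) 43 = -11008$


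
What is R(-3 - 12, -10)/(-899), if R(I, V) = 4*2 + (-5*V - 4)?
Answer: -54/899 ≈ -0.060067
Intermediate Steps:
R(I, V) = 4 - 5*V (R(I, V) = 8 + (-4 - 5*V) = 4 - 5*V)
R(-3 - 12, -10)/(-899) = (4 - 5*(-10))/(-899) = (4 + 50)*(-1/899) = 54*(-1/899) = -54/899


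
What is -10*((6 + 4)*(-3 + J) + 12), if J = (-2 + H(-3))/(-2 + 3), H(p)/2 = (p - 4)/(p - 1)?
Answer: 30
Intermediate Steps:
H(p) = 2*(-4 + p)/(-1 + p) (H(p) = 2*((p - 4)/(p - 1)) = 2*((-4 + p)/(-1 + p)) = 2*(-4 + p)/(-1 + p))
J = 3/2 (J = (-2 + 2*(-4 - 3)/(-1 - 3))/(-2 + 3) = (-2 + 2*(-7)/(-4))/1 = (-2 + 2*(-¼)*(-7))*1 = (-2 + 7/2)*1 = (3/2)*1 = 3/2 ≈ 1.5000)
-10*((6 + 4)*(-3 + J) + 12) = -10*((6 + 4)*(-3 + 3/2) + 12) = -10*(10*(-3/2) + 12) = -10*(-15 + 12) = -10*(-3) = 30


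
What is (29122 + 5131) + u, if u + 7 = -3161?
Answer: 31085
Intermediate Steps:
u = -3168 (u = -7 - 3161 = -3168)
(29122 + 5131) + u = (29122 + 5131) - 3168 = 34253 - 3168 = 31085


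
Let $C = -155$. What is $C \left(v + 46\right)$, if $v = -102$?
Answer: $8680$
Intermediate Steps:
$C \left(v + 46\right) = - 155 \left(-102 + 46\right) = \left(-155\right) \left(-56\right) = 8680$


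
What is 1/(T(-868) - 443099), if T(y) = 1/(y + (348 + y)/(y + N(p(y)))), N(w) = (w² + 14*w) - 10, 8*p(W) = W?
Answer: -32552948/14424178743353 ≈ -2.2568e-6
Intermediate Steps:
p(W) = W/8
N(w) = -10 + w² + 14*w
T(y) = 1/(y + (348 + y)/(-10 + y²/64 + 11*y/4)) (T(y) = 1/(y + (348 + y)/(y + (-10 + (y/8)² + 14*(y/8)))) = 1/(y + (348 + y)/(y + (-10 + y²/64 + 7*y/4))) = 1/(y + (348 + y)/(-10 + y²/64 + 11*y/4)))
1/(T(-868) - 443099) = 1/((-640 + (-868)² + 176*(-868))/(22272 + (-868)³ - 576*(-868) + 176*(-868)²) - 443099) = 1/((-640 + 753424 - 152768)/(22272 - 653972032 + 499968 + 176*753424) - 443099) = 1/(600016/(22272 - 653972032 + 499968 + 132602624) - 443099) = 1/(600016/(-520847168) - 443099) = 1/(-1/520847168*600016 - 443099) = 1/(-37501/32552948 - 443099) = 1/(-14424178743353/32552948) = -32552948/14424178743353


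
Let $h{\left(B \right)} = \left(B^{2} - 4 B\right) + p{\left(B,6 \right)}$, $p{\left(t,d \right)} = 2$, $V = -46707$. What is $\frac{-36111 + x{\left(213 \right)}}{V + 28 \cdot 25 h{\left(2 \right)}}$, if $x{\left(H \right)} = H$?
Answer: $\frac{35898}{48107} \approx 0.74621$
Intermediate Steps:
$h{\left(B \right)} = 2 + B^{2} - 4 B$ ($h{\left(B \right)} = \left(B^{2} - 4 B\right) + 2 = 2 + B^{2} - 4 B$)
$\frac{-36111 + x{\left(213 \right)}}{V + 28 \cdot 25 h{\left(2 \right)}} = \frac{-36111 + 213}{-46707 + 28 \cdot 25 \left(2 + 2^{2} - 8\right)} = - \frac{35898}{-46707 + 700 \left(2 + 4 - 8\right)} = - \frac{35898}{-46707 + 700 \left(-2\right)} = - \frac{35898}{-46707 - 1400} = - \frac{35898}{-48107} = \left(-35898\right) \left(- \frac{1}{48107}\right) = \frac{35898}{48107}$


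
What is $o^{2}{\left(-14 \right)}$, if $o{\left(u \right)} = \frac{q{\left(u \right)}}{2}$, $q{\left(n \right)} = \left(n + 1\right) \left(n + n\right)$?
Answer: $33124$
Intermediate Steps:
$q{\left(n \right)} = 2 n \left(1 + n\right)$ ($q{\left(n \right)} = \left(1 + n\right) 2 n = 2 n \left(1 + n\right)$)
$o{\left(u \right)} = u \left(1 + u\right)$ ($o{\left(u \right)} = \frac{2 u \left(1 + u\right)}{2} = 2 u \left(1 + u\right) \frac{1}{2} = u \left(1 + u\right)$)
$o^{2}{\left(-14 \right)} = \left(- 14 \left(1 - 14\right)\right)^{2} = \left(\left(-14\right) \left(-13\right)\right)^{2} = 182^{2} = 33124$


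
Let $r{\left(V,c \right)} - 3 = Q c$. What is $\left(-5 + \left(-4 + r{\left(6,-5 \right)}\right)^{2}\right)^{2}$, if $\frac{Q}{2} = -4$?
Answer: $2298256$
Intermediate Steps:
$Q = -8$ ($Q = 2 \left(-4\right) = -8$)
$r{\left(V,c \right)} = 3 - 8 c$
$\left(-5 + \left(-4 + r{\left(6,-5 \right)}\right)^{2}\right)^{2} = \left(-5 + \left(-4 + \left(3 - -40\right)\right)^{2}\right)^{2} = \left(-5 + \left(-4 + \left(3 + 40\right)\right)^{2}\right)^{2} = \left(-5 + \left(-4 + 43\right)^{2}\right)^{2} = \left(-5 + 39^{2}\right)^{2} = \left(-5 + 1521\right)^{2} = 1516^{2} = 2298256$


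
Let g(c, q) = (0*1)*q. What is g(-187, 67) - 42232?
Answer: -42232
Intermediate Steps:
g(c, q) = 0 (g(c, q) = 0*q = 0)
g(-187, 67) - 42232 = 0 - 42232 = -42232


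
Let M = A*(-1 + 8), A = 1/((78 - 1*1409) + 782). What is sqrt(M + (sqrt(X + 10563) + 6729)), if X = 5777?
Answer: sqrt(225347054 + 66978*sqrt(4085))/183 ≈ 82.806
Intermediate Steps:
A = -1/549 (A = 1/((78 - 1409) + 782) = 1/(-1331 + 782) = 1/(-549) = -1/549 ≈ -0.0018215)
M = -7/549 (M = -(-1 + 8)/549 = -1/549*7 = -7/549 ≈ -0.012750)
sqrt(M + (sqrt(X + 10563) + 6729)) = sqrt(-7/549 + (sqrt(5777 + 10563) + 6729)) = sqrt(-7/549 + (sqrt(16340) + 6729)) = sqrt(-7/549 + (2*sqrt(4085) + 6729)) = sqrt(-7/549 + (6729 + 2*sqrt(4085))) = sqrt(3694214/549 + 2*sqrt(4085))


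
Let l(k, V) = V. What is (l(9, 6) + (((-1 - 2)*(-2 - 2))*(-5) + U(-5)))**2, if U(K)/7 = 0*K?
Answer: 2916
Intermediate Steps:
U(K) = 0 (U(K) = 7*(0*K) = 7*0 = 0)
(l(9, 6) + (((-1 - 2)*(-2 - 2))*(-5) + U(-5)))**2 = (6 + (((-1 - 2)*(-2 - 2))*(-5) + 0))**2 = (6 + (-3*(-4)*(-5) + 0))**2 = (6 + (12*(-5) + 0))**2 = (6 + (-60 + 0))**2 = (6 - 60)**2 = (-54)**2 = 2916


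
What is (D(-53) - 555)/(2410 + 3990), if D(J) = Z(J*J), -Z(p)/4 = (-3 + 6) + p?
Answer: -11803/6400 ≈ -1.8442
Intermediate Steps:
Z(p) = -12 - 4*p (Z(p) = -4*((-3 + 6) + p) = -4*(3 + p) = -12 - 4*p)
D(J) = -12 - 4*J² (D(J) = -12 - 4*J*J = -12 - 4*J²)
(D(-53) - 555)/(2410 + 3990) = ((-12 - 4*(-53)²) - 555)/(2410 + 3990) = ((-12 - 4*2809) - 555)/6400 = ((-12 - 11236) - 555)*(1/6400) = (-11248 - 555)*(1/6400) = -11803*1/6400 = -11803/6400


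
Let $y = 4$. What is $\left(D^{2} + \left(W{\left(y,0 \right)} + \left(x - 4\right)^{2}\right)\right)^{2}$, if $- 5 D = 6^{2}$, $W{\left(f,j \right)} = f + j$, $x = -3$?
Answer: $\frac{6869641}{625} \approx 10991.0$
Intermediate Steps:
$D = - \frac{36}{5}$ ($D = - \frac{6^{2}}{5} = \left(- \frac{1}{5}\right) 36 = - \frac{36}{5} \approx -7.2$)
$\left(D^{2} + \left(W{\left(y,0 \right)} + \left(x - 4\right)^{2}\right)\right)^{2} = \left(\left(- \frac{36}{5}\right)^{2} + \left(\left(4 + 0\right) + \left(-3 - 4\right)^{2}\right)\right)^{2} = \left(\frac{1296}{25} + \left(4 + \left(-7\right)^{2}\right)\right)^{2} = \left(\frac{1296}{25} + \left(4 + 49\right)\right)^{2} = \left(\frac{1296}{25} + 53\right)^{2} = \left(\frac{2621}{25}\right)^{2} = \frac{6869641}{625}$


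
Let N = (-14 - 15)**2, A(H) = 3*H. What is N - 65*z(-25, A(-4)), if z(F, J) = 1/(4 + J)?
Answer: 6793/8 ≈ 849.13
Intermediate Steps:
N = 841 (N = (-29)**2 = 841)
N - 65*z(-25, A(-4)) = 841 - 65/(4 + 3*(-4)) = 841 - 65/(4 - 12) = 841 - 65/(-8) = 841 - 65*(-1/8) = 841 + 65/8 = 6793/8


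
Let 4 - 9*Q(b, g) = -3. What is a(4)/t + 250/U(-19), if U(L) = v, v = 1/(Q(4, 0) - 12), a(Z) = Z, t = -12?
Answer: -25253/9 ≈ -2805.9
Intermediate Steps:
Q(b, g) = 7/9 (Q(b, g) = 4/9 - ⅑*(-3) = 4/9 + ⅓ = 7/9)
v = -9/101 (v = 1/(7/9 - 12) = 1/(-101/9) = -9/101 ≈ -0.089109)
U(L) = -9/101
a(4)/t + 250/U(-19) = 4/(-12) + 250/(-9/101) = 4*(-1/12) + 250*(-101/9) = -⅓ - 25250/9 = -25253/9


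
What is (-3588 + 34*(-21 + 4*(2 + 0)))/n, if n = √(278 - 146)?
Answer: -2015*√33/33 ≈ -350.77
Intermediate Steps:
n = 2*√33 (n = √132 = 2*√33 ≈ 11.489)
(-3588 + 34*(-21 + 4*(2 + 0)))/n = (-3588 + 34*(-21 + 4*(2 + 0)))/((2*√33)) = (-3588 + 34*(-21 + 4*2))*(√33/66) = (-3588 + 34*(-21 + 8))*(√33/66) = (-3588 + 34*(-13))*(√33/66) = (-3588 - 442)*(√33/66) = -2015*√33/33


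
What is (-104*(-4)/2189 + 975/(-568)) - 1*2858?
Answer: -3555398003/1243352 ≈ -2859.5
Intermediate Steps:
(-104*(-4)/2189 + 975/(-568)) - 1*2858 = (416*(1/2189) + 975*(-1/568)) - 2858 = (416/2189 - 975/568) - 2858 = -1897987/1243352 - 2858 = -3555398003/1243352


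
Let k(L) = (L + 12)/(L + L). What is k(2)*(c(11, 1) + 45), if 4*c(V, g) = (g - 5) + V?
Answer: 1309/8 ≈ 163.63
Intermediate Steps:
k(L) = (12 + L)/(2*L) (k(L) = (12 + L)/((2*L)) = (12 + L)*(1/(2*L)) = (12 + L)/(2*L))
c(V, g) = -5/4 + V/4 + g/4 (c(V, g) = ((g - 5) + V)/4 = ((-5 + g) + V)/4 = (-5 + V + g)/4 = -5/4 + V/4 + g/4)
k(2)*(c(11, 1) + 45) = ((½)*(12 + 2)/2)*((-5/4 + (¼)*11 + (¼)*1) + 45) = ((½)*(½)*14)*((-5/4 + 11/4 + ¼) + 45) = 7*(7/4 + 45)/2 = (7/2)*(187/4) = 1309/8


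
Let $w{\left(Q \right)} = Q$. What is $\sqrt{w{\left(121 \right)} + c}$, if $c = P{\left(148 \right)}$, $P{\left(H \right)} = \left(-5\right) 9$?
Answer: $2 \sqrt{19} \approx 8.7178$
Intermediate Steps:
$P{\left(H \right)} = -45$
$c = -45$
$\sqrt{w{\left(121 \right)} + c} = \sqrt{121 - 45} = \sqrt{76} = 2 \sqrt{19}$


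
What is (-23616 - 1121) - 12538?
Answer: -37275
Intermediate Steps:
(-23616 - 1121) - 12538 = -24737 - 12538 = -37275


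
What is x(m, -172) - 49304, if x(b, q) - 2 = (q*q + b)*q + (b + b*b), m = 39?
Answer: -5142898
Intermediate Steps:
x(b, q) = 2 + b + b² + q*(b + q²) (x(b, q) = 2 + ((q*q + b)*q + (b + b*b)) = 2 + ((q² + b)*q + (b + b²)) = 2 + ((b + q²)*q + (b + b²)) = 2 + (q*(b + q²) + (b + b²)) = 2 + (b + b² + q*(b + q²)) = 2 + b + b² + q*(b + q²))
x(m, -172) - 49304 = (2 + 39 + 39² + (-172)³ + 39*(-172)) - 49304 = (2 + 39 + 1521 - 5088448 - 6708) - 49304 = -5093594 - 49304 = -5142898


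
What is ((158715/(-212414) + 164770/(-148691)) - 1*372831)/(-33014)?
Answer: 11775571572086339/1042715829143036 ≈ 11.293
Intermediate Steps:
((158715/(-212414) + 164770/(-148691)) - 1*372831)/(-33014) = ((158715*(-1/212414) + 164770*(-1/148691)) - 372831)*(-1/33014) = ((-158715/212414 - 164770/148691) - 372831)*(-1/33014) = (-58598946845/31584050074 - 372831)*(-1/33014) = -11775571572086339/31584050074*(-1/33014) = 11775571572086339/1042715829143036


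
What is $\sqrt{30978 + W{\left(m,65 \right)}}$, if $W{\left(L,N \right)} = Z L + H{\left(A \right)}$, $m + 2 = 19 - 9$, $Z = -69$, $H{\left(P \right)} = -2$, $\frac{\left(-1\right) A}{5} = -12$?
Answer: $2 \sqrt{7606} \approx 174.42$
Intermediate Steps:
$A = 60$ ($A = \left(-5\right) \left(-12\right) = 60$)
$m = 8$ ($m = -2 + \left(19 - 9\right) = -2 + 10 = 8$)
$W{\left(L,N \right)} = -2 - 69 L$ ($W{\left(L,N \right)} = - 69 L - 2 = -2 - 69 L$)
$\sqrt{30978 + W{\left(m,65 \right)}} = \sqrt{30978 - 554} = \sqrt{30424} = 2 \sqrt{7606}$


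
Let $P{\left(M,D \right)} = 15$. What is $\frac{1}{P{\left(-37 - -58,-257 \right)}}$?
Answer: $\frac{1}{15} \approx 0.066667$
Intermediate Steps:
$\frac{1}{P{\left(-37 - -58,-257 \right)}} = \frac{1}{15}$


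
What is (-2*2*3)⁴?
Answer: 20736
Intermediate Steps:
(-2*2*3)⁴ = (-4*3)⁴ = (-12)⁴ = 20736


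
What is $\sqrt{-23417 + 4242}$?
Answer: $5 i \sqrt{767} \approx 138.47 i$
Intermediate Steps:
$\sqrt{-23417 + 4242} = \sqrt{-19175} = 5 i \sqrt{767}$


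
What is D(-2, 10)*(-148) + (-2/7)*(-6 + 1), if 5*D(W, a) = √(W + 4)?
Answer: 10/7 - 148*√2/5 ≈ -40.432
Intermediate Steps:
D(W, a) = √(4 + W)/5 (D(W, a) = √(W + 4)/5 = √(4 + W)/5)
D(-2, 10)*(-148) + (-2/7)*(-6 + 1) = (√(4 - 2)/5)*(-148) + (-2/7)*(-6 + 1) = (√2/5)*(-148) - 2*⅐*(-5) = -148*√2/5 - 2/7*(-5) = -148*√2/5 + 10/7 = 10/7 - 148*√2/5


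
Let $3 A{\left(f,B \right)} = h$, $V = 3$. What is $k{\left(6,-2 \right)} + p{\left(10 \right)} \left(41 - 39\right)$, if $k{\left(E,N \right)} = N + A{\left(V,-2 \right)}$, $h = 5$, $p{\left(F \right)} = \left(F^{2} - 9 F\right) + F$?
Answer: $\frac{119}{3} \approx 39.667$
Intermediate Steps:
$p{\left(F \right)} = F^{2} - 8 F$
$A{\left(f,B \right)} = \frac{5}{3}$ ($A{\left(f,B \right)} = \frac{1}{3} \cdot 5 = \frac{5}{3}$)
$k{\left(E,N \right)} = \frac{5}{3} + N$ ($k{\left(E,N \right)} = N + \frac{5}{3} = \frac{5}{3} + N$)
$k{\left(6,-2 \right)} + p{\left(10 \right)} \left(41 - 39\right) = \left(\frac{5}{3} - 2\right) + 10 \left(-8 + 10\right) \left(41 - 39\right) = - \frac{1}{3} + 10 \cdot 2 \cdot 2 = - \frac{1}{3} + 20 \cdot 2 = - \frac{1}{3} + 40 = \frac{119}{3}$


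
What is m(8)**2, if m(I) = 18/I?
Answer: 81/16 ≈ 5.0625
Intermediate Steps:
m(8)**2 = (18/8)**2 = (18*(1/8))**2 = (9/4)**2 = 81/16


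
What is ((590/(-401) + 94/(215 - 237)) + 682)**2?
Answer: 8898080191225/19456921 ≈ 4.5732e+5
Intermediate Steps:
((590/(-401) + 94/(215 - 237)) + 682)**2 = ((590*(-1/401) + 94/(-22)) + 682)**2 = ((-590/401 + 94*(-1/22)) + 682)**2 = ((-590/401 - 47/11) + 682)**2 = (-25337/4411 + 682)**2 = (2982965/4411)**2 = 8898080191225/19456921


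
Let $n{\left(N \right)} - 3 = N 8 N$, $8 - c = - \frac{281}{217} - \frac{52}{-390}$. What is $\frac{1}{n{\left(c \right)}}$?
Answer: $\frac{10595025}{7146121403} \approx 0.0014826$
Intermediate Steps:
$c = \frac{29821}{3255}$ ($c = 8 - \left(- \frac{281}{217} - \frac{52}{-390}\right) = 8 - \left(\left(-281\right) \frac{1}{217} - - \frac{2}{15}\right) = 8 - \left(- \frac{281}{217} + \frac{2}{15}\right) = 8 - - \frac{3781}{3255} = 8 + \frac{3781}{3255} = \frac{29821}{3255} \approx 9.1616$)
$n{\left(N \right)} = 3 + 8 N^{2}$ ($n{\left(N \right)} = 3 + N 8 N = 3 + 8 N N = 3 + 8 N^{2}$)
$\frac{1}{n{\left(c \right)}} = \frac{1}{3 + 8 \left(\frac{29821}{3255}\right)^{2}} = \frac{1}{3 + 8 \cdot \frac{889292041}{10595025}} = \frac{1}{3 + \frac{7114336328}{10595025}} = \frac{1}{\frac{7146121403}{10595025}} = \frac{10595025}{7146121403}$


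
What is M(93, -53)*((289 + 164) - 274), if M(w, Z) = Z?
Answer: -9487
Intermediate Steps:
M(93, -53)*((289 + 164) - 274) = -53*((289 + 164) - 274) = -53*(453 - 274) = -53*179 = -9487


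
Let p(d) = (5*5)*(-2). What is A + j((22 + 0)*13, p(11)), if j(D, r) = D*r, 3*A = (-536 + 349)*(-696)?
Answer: 29084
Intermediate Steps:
A = 43384 (A = ((-536 + 349)*(-696))/3 = (-187*(-696))/3 = (⅓)*130152 = 43384)
p(d) = -50 (p(d) = 25*(-2) = -50)
A + j((22 + 0)*13, p(11)) = 43384 + ((22 + 0)*13)*(-50) = 43384 + (22*13)*(-50) = 43384 + 286*(-50) = 43384 - 14300 = 29084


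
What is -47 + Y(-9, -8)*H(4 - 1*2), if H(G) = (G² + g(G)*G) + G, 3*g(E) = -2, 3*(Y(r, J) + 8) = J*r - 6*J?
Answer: 307/3 ≈ 102.33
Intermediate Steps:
Y(r, J) = -8 - 2*J + J*r/3 (Y(r, J) = -8 + (J*r - 6*J)/3 = -8 + (-6*J + J*r)/3 = -8 + (-2*J + J*r/3) = -8 - 2*J + J*r/3)
g(E) = -⅔ (g(E) = (⅓)*(-2) = -⅔)
H(G) = G² + G/3 (H(G) = (G² - 2*G/3) + G = G² + G/3)
-47 + Y(-9, -8)*H(4 - 1*2) = -47 + (-8 - 2*(-8) + (⅓)*(-8)*(-9))*((4 - 1*2)*(⅓ + (4 - 1*2))) = -47 + (-8 + 16 + 24)*((4 - 2)*(⅓ + (4 - 2))) = -47 + 32*(2*(⅓ + 2)) = -47 + 32*(2*(7/3)) = -47 + 32*(14/3) = -47 + 448/3 = 307/3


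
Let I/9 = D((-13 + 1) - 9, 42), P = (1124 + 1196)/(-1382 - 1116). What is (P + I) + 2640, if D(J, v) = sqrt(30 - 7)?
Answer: 3296200/1249 + 9*sqrt(23) ≈ 2682.2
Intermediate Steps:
D(J, v) = sqrt(23)
P = -1160/1249 (P = 2320/(-2498) = 2320*(-1/2498) = -1160/1249 ≈ -0.92874)
I = 9*sqrt(23) ≈ 43.162
(P + I) + 2640 = (-1160/1249 + 9*sqrt(23)) + 2640 = 3296200/1249 + 9*sqrt(23)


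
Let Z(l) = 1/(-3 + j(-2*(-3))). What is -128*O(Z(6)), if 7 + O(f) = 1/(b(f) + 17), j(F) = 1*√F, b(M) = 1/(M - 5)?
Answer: 26674048/30025 + 128*√6/30025 ≈ 888.41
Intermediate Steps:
b(M) = 1/(-5 + M)
j(F) = √F
Z(l) = 1/(-3 + √6) (Z(l) = 1/(-3 + √(-2*(-3))) = 1/(-3 + √6))
O(f) = -7 + 1/(17 + 1/(-5 + f)) (O(f) = -7 + 1/(1/(-5 + f) + 17) = -7 + 1/(17 + 1/(-5 + f)))
-128*O(Z(6)) = -128*(583 - 118*(-1 - √6/3))/(-84 + 17*(-1 - √6/3)) = -128*(583 + (118 + 118*√6/3))/(-84 + (-17 - 17*√6/3)) = -128*(701 + 118*√6/3)/(-101 - 17*√6/3)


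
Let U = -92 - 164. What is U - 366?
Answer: -622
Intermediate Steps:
U = -256
U - 366 = -256 - 366 = -622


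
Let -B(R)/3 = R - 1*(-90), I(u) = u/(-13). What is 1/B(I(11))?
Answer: -13/3477 ≈ -0.0037389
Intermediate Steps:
I(u) = -u/13 (I(u) = u*(-1/13) = -u/13)
B(R) = -270 - 3*R (B(R) = -3*(R - 1*(-90)) = -3*(R + 90) = -3*(90 + R) = -270 - 3*R)
1/B(I(11)) = 1/(-270 - (-3)*11/13) = 1/(-270 - 3*(-11/13)) = 1/(-270 + 33/13) = 1/(-3477/13) = -13/3477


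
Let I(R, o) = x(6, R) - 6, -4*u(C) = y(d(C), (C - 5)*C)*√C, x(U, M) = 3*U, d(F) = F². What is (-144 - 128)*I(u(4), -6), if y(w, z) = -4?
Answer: -3264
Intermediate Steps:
u(C) = √C (u(C) = -(-1)*√C = √C)
I(R, o) = 12 (I(R, o) = 3*6 - 6 = 18 - 6 = 12)
(-144 - 128)*I(u(4), -6) = (-144 - 128)*12 = -272*12 = -3264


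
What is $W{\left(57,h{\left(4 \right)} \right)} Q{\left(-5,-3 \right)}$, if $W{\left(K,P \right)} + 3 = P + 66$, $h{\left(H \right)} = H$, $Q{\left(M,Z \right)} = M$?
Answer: $-335$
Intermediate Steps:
$W{\left(K,P \right)} = 63 + P$ ($W{\left(K,P \right)} = -3 + \left(P + 66\right) = -3 + \left(66 + P\right) = 63 + P$)
$W{\left(57,h{\left(4 \right)} \right)} Q{\left(-5,-3 \right)} = \left(63 + 4\right) \left(-5\right) = 67 \left(-5\right) = -335$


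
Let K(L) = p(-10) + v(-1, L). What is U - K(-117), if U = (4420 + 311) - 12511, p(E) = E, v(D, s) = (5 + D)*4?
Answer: -7786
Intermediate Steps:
v(D, s) = 20 + 4*D
U = -7780 (U = 4731 - 12511 = -7780)
K(L) = 6 (K(L) = -10 + (20 + 4*(-1)) = -10 + (20 - 4) = -10 + 16 = 6)
U - K(-117) = -7780 - 1*6 = -7780 - 6 = -7786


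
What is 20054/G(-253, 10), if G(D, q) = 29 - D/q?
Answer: 200540/543 ≈ 369.32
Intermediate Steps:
G(D, q) = 29 - D/q
20054/G(-253, 10) = 20054/(29 - 1*(-253)/10) = 20054/(29 - 1*(-253)*⅒) = 20054/(29 + 253/10) = 20054/(543/10) = 20054*(10/543) = 200540/543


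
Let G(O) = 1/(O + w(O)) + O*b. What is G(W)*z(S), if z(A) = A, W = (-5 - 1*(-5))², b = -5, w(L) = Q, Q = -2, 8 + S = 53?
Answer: -45/2 ≈ -22.500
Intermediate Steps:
S = 45 (S = -8 + 53 = 45)
w(L) = -2
W = 0 (W = (-5 + 5)² = 0² = 0)
G(O) = 1/(-2 + O) - 5*O (G(O) = 1/(O - 2) + O*(-5) = 1/(-2 + O) - 5*O)
G(W)*z(S) = ((1 - 5*0² + 10*0)/(-2 + 0))*45 = ((1 - 5*0 + 0)/(-2))*45 = -(1 + 0 + 0)/2*45 = -½*1*45 = -½*45 = -45/2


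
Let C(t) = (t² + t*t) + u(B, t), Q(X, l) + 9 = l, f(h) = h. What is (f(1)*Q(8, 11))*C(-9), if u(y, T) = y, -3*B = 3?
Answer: 322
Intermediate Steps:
B = -1 (B = -⅓*3 = -1)
Q(X, l) = -9 + l
C(t) = -1 + 2*t² (C(t) = (t² + t*t) - 1 = (t² + t²) - 1 = 2*t² - 1 = -1 + 2*t²)
(f(1)*Q(8, 11))*C(-9) = (1*(-9 + 11))*(-1 + 2*(-9)²) = (1*2)*(-1 + 2*81) = 2*(-1 + 162) = 2*161 = 322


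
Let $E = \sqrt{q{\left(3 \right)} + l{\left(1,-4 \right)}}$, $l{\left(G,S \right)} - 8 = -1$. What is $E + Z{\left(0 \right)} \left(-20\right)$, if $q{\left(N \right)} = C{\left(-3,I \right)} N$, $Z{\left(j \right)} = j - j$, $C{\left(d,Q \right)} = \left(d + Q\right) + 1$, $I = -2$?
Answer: $i \sqrt{5} \approx 2.2361 i$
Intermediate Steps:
$l{\left(G,S \right)} = 7$ ($l{\left(G,S \right)} = 8 - 1 = 7$)
$C{\left(d,Q \right)} = 1 + Q + d$ ($C{\left(d,Q \right)} = \left(Q + d\right) + 1 = 1 + Q + d$)
$Z{\left(j \right)} = 0$
$q{\left(N \right)} = - 4 N$ ($q{\left(N \right)} = \left(1 - 2 - 3\right) N = - 4 N$)
$E = i \sqrt{5}$ ($E = \sqrt{\left(-4\right) 3 + 7} = \sqrt{-12 + 7} = \sqrt{-5} = i \sqrt{5} \approx 2.2361 i$)
$E + Z{\left(0 \right)} \left(-20\right) = i \sqrt{5} + 0 \left(-20\right) = i \sqrt{5} + 0 = i \sqrt{5}$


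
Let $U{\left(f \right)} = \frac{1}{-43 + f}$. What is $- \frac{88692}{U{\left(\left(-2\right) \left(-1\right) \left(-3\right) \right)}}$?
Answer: $4345908$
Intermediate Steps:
$- \frac{88692}{U{\left(\left(-2\right) \left(-1\right) \left(-3\right) \right)}} = - \frac{88692}{\frac{1}{-43 + \left(-2\right) \left(-1\right) \left(-3\right)}} = - \frac{88692}{\frac{1}{-43 + 2 \left(-3\right)}} = - \frac{88692}{\frac{1}{-43 - 6}} = - \frac{88692}{\frac{1}{-49}} = - \frac{88692}{- \frac{1}{49}} = \left(-88692\right) \left(-49\right) = 4345908$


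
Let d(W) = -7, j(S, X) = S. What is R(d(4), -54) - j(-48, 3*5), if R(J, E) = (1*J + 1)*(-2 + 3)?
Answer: 42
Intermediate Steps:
R(J, E) = 1 + J (R(J, E) = (J + 1)*1 = (1 + J)*1 = 1 + J)
R(d(4), -54) - j(-48, 3*5) = (1 - 7) - 1*(-48) = -6 + 48 = 42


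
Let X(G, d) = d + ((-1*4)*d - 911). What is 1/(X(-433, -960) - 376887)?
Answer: -1/374918 ≈ -2.6672e-6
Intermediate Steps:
X(G, d) = -911 - 3*d (X(G, d) = d + (-4*d - 911) = d + (-911 - 4*d) = -911 - 3*d)
1/(X(-433, -960) - 376887) = 1/((-911 - 3*(-960)) - 376887) = 1/((-911 + 2880) - 376887) = 1/(1969 - 376887) = 1/(-374918) = -1/374918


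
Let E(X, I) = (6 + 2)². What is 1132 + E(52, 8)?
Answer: 1196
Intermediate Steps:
E(X, I) = 64 (E(X, I) = 8² = 64)
1132 + E(52, 8) = 1132 + 64 = 1196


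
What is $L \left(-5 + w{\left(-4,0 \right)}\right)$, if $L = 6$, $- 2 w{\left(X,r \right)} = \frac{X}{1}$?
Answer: $-18$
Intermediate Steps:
$w{\left(X,r \right)} = - \frac{X}{2}$ ($w{\left(X,r \right)} = - \frac{X 1^{-1}}{2} = - \frac{X 1}{2} = - \frac{X}{2}$)
$L \left(-5 + w{\left(-4,0 \right)}\right) = 6 \left(-5 - -2\right) = 6 \left(-5 + 2\right) = 6 \left(-3\right) = -18$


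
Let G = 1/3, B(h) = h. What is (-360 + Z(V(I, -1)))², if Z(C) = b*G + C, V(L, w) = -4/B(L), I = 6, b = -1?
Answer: 130321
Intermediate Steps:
G = ⅓ ≈ 0.33333
V(L, w) = -4/L
Z(C) = -⅓ + C (Z(C) = -1*⅓ + C = -⅓ + C)
(-360 + Z(V(I, -1)))² = (-360 + (-⅓ - 4/6))² = (-360 + (-⅓ - 4*⅙))² = (-360 + (-⅓ - ⅔))² = (-360 - 1)² = (-361)² = 130321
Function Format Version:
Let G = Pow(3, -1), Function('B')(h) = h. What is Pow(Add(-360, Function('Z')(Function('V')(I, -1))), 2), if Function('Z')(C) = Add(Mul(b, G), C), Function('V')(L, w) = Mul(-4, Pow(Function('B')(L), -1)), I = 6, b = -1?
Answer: 130321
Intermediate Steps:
G = Rational(1, 3) ≈ 0.33333
Function('V')(L, w) = Mul(-4, Pow(L, -1))
Function('Z')(C) = Add(Rational(-1, 3), C) (Function('Z')(C) = Add(Mul(-1, Rational(1, 3)), C) = Add(Rational(-1, 3), C))
Pow(Add(-360, Function('Z')(Function('V')(I, -1))), 2) = Pow(Add(-360, Add(Rational(-1, 3), Mul(-4, Pow(6, -1)))), 2) = Pow(Add(-360, Add(Rational(-1, 3), Mul(-4, Rational(1, 6)))), 2) = Pow(Add(-360, Add(Rational(-1, 3), Rational(-2, 3))), 2) = Pow(Add(-360, -1), 2) = Pow(-361, 2) = 130321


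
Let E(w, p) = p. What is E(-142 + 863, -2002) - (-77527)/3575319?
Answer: -7157711111/3575319 ≈ -2002.0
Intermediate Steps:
E(-142 + 863, -2002) - (-77527)/3575319 = -2002 - (-77527)/3575319 = -2002 - 1*(-77527/3575319) = -2002 + 77527/3575319 = -7157711111/3575319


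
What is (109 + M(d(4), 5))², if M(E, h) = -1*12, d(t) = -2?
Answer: 9409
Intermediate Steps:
M(E, h) = -12
(109 + M(d(4), 5))² = (109 - 12)² = 97² = 9409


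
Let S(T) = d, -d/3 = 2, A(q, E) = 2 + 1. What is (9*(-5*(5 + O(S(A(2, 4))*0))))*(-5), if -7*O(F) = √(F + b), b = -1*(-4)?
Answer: 7425/7 ≈ 1060.7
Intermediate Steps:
A(q, E) = 3
d = -6 (d = -3*2 = -6)
S(T) = -6
b = 4
O(F) = -√(4 + F)/7 (O(F) = -√(F + 4)/7 = -√(4 + F)/7)
(9*(-5*(5 + O(S(A(2, 4))*0))))*(-5) = (9*(-5*(5 - √(4 - 6*0)/7)))*(-5) = (9*(-5*(5 - √(4 + 0)/7)))*(-5) = (9*(-5*(5 - √4/7)))*(-5) = (9*(-5*(5 - ⅐*2)))*(-5) = (9*(-5*(5 - 2/7)))*(-5) = (9*(-5*33/7))*(-5) = (9*(-165/7))*(-5) = -1485/7*(-5) = 7425/7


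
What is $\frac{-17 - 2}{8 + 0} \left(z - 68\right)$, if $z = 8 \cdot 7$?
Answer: $\frac{57}{2} \approx 28.5$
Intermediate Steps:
$z = 56$
$\frac{-17 - 2}{8 + 0} \left(z - 68\right) = \frac{-17 - 2}{8 + 0} \left(56 - 68\right) = - \frac{19}{8} \left(-12\right) = \left(-19\right) \frac{1}{8} \left(-12\right) = \left(- \frac{19}{8}\right) \left(-12\right) = \frac{57}{2}$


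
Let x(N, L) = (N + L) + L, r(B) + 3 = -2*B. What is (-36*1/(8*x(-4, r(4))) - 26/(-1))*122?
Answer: 83021/26 ≈ 3193.1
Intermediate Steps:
r(B) = -3 - 2*B
x(N, L) = N + 2*L (x(N, L) = (L + N) + L = N + 2*L)
(-36*1/(8*x(-4, r(4))) - 26/(-1))*122 = (-36*1/(8*(-4 + 2*(-3 - 2*4))) - 26/(-1))*122 = (-36*1/(8*(-4 + 2*(-3 - 8))) - 26*(-1))*122 = (-36*1/(8*(-4 + 2*(-11))) + 26)*122 = (-36*1/(8*(-4 - 22)) + 26)*122 = (-36/((2*(-26))*4) + 26)*122 = (-36/((-52*4)) + 26)*122 = (-36/(-208) + 26)*122 = (-36*(-1/208) + 26)*122 = (9/52 + 26)*122 = (1361/52)*122 = 83021/26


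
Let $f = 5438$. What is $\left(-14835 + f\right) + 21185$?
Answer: $11788$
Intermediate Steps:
$\left(-14835 + f\right) + 21185 = \left(-14835 + 5438\right) + 21185 = -9397 + 21185 = 11788$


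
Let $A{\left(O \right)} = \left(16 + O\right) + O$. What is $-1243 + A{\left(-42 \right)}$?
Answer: $-1311$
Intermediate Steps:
$A{\left(O \right)} = 16 + 2 O$
$-1243 + A{\left(-42 \right)} = -1243 + \left(16 + 2 \left(-42\right)\right) = -1243 + \left(16 - 84\right) = -1243 - 68 = -1311$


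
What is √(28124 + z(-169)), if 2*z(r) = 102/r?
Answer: √4752905/13 ≈ 167.70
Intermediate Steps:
z(r) = 51/r (z(r) = (102/r)/2 = 51/r)
√(28124 + z(-169)) = √(28124 + 51/(-169)) = √(28124 + 51*(-1/169)) = √(28124 - 51/169) = √(4752905/169) = √4752905/13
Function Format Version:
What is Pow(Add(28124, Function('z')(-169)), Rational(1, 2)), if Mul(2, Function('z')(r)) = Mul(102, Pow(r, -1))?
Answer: Mul(Rational(1, 13), Pow(4752905, Rational(1, 2))) ≈ 167.70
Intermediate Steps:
Function('z')(r) = Mul(51, Pow(r, -1)) (Function('z')(r) = Mul(Rational(1, 2), Mul(102, Pow(r, -1))) = Mul(51, Pow(r, -1)))
Pow(Add(28124, Function('z')(-169)), Rational(1, 2)) = Pow(Add(28124, Mul(51, Pow(-169, -1))), Rational(1, 2)) = Pow(Add(28124, Mul(51, Rational(-1, 169))), Rational(1, 2)) = Pow(Add(28124, Rational(-51, 169)), Rational(1, 2)) = Pow(Rational(4752905, 169), Rational(1, 2)) = Mul(Rational(1, 13), Pow(4752905, Rational(1, 2)))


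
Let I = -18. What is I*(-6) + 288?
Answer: 396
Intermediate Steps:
I*(-6) + 288 = -18*(-6) + 288 = 108 + 288 = 396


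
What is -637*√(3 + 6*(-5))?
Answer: -1911*I*√3 ≈ -3309.9*I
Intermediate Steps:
-637*√(3 + 6*(-5)) = -637*√(3 - 30) = -1911*I*√3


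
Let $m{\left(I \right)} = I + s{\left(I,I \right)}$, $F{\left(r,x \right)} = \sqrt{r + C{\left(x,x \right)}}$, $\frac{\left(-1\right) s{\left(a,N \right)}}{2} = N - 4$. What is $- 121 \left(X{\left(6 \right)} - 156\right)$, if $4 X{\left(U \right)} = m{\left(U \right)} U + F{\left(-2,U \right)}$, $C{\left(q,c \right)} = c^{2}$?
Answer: $18513 - \frac{121 \sqrt{34}}{4} \approx 18337.0$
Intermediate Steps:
$s{\left(a,N \right)} = 8 - 2 N$ ($s{\left(a,N \right)} = - 2 \left(N - 4\right) = - 2 \left(-4 + N\right) = 8 - 2 N$)
$F{\left(r,x \right)} = \sqrt{r + x^{2}}$
$m{\left(I \right)} = 8 - I$ ($m{\left(I \right)} = I - \left(-8 + 2 I\right) = 8 - I$)
$X{\left(U \right)} = \frac{\sqrt{-2 + U^{2}}}{4} + \frac{U \left(8 - U\right)}{4}$ ($X{\left(U \right)} = \frac{\left(8 - U\right) U + \sqrt{-2 + U^{2}}}{4} = \frac{U \left(8 - U\right) + \sqrt{-2 + U^{2}}}{4} = \frac{\sqrt{-2 + U^{2}} + U \left(8 - U\right)}{4} = \frac{\sqrt{-2 + U^{2}}}{4} + \frac{U \left(8 - U\right)}{4}$)
$- 121 \left(X{\left(6 \right)} - 156\right) = - 121 \left(\left(\frac{\sqrt{-2 + 6^{2}}}{4} - \frac{3 \left(-8 + 6\right)}{2}\right) - 156\right) = - 121 \left(\left(\frac{\sqrt{-2 + 36}}{4} - \frac{3}{2} \left(-2\right)\right) - 156\right) = - 121 \left(\left(\frac{\sqrt{34}}{4} + 3\right) - 156\right) = - 121 \left(\left(3 + \frac{\sqrt{34}}{4}\right) - 156\right) = - 121 \left(-153 + \frac{\sqrt{34}}{4}\right) = 18513 - \frac{121 \sqrt{34}}{4}$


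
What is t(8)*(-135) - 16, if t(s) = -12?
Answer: 1604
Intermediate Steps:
t(8)*(-135) - 16 = -12*(-135) - 16 = 1620 - 16 = 1604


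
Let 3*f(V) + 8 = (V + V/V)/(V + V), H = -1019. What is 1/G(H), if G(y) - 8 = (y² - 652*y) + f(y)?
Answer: 3057/5205320506 ≈ 5.8728e-7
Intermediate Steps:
f(V) = -8/3 + (1 + V)/(6*V) (f(V) = -8/3 + ((V + V/V)/(V + V))/3 = -8/3 + ((V + 1)/((2*V)))/3 = -8/3 + ((1 + V)*(1/(2*V)))/3 = -8/3 + ((1 + V)/(2*V))/3 = -8/3 + (1 + V)/(6*V))
G(y) = 8 + y² - 652*y + (1 - 15*y)/(6*y) (G(y) = 8 + ((y² - 652*y) + (1 - 15*y)/(6*y)) = 8 + (y² - 652*y + (1 - 15*y)/(6*y)) = 8 + y² - 652*y + (1 - 15*y)/(6*y))
1/G(H) = 1/(11/2 + (-1019)² - 652*(-1019) + (⅙)/(-1019)) = 1/(11/2 + 1038361 + 664388 + (⅙)*(-1/1019)) = 1/(11/2 + 1038361 + 664388 - 1/6114) = 1/(5205320506/3057) = 3057/5205320506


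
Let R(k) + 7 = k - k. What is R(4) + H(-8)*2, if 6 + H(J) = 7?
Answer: -5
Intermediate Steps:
H(J) = 1 (H(J) = -6 + 7 = 1)
R(k) = -7 (R(k) = -7 + (k - k) = -7 + 0 = -7)
R(4) + H(-8)*2 = -7 + 1*2 = -7 + 2 = -5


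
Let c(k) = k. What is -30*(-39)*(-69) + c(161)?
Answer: -80569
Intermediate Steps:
-30*(-39)*(-69) + c(161) = -30*(-39)*(-69) + 161 = 1170*(-69) + 161 = -80730 + 161 = -80569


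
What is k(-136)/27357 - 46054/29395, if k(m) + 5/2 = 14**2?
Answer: -836140897/536106010 ≈ -1.5597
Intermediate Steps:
k(m) = 387/2 (k(m) = -5/2 + 14**2 = -5/2 + 196 = 387/2)
k(-136)/27357 - 46054/29395 = (387/2)/27357 - 46054/29395 = (387/2)*(1/27357) - 46054*1/29395 = 129/18238 - 46054/29395 = -836140897/536106010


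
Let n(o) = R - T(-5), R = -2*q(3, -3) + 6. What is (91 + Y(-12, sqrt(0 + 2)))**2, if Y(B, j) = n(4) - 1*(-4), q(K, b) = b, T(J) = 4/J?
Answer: 290521/25 ≈ 11621.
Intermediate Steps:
R = 12 (R = -2*(-3) + 6 = 6 + 6 = 12)
n(o) = 64/5 (n(o) = 12 - 4/(-5) = 12 - 4*(-1)/5 = 12 - 1*(-4/5) = 12 + 4/5 = 64/5)
Y(B, j) = 84/5 (Y(B, j) = 64/5 - 1*(-4) = 64/5 + 4 = 84/5)
(91 + Y(-12, sqrt(0 + 2)))**2 = (91 + 84/5)**2 = (539/5)**2 = 290521/25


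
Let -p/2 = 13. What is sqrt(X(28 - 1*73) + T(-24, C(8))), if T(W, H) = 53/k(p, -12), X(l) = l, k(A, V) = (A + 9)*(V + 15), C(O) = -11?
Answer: 2*I*sqrt(29937)/51 ≈ 6.7852*I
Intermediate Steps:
p = -26 (p = -2*13 = -26)
k(A, V) = (9 + A)*(15 + V)
T(W, H) = -53/51 (T(W, H) = 53/(135 + 9*(-12) + 15*(-26) - 26*(-12)) = 53/(135 - 108 - 390 + 312) = 53/(-51) = 53*(-1/51) = -53/51)
sqrt(X(28 - 1*73) + T(-24, C(8))) = sqrt((28 - 1*73) - 53/51) = sqrt((28 - 73) - 53/51) = sqrt(-45 - 53/51) = sqrt(-2348/51) = 2*I*sqrt(29937)/51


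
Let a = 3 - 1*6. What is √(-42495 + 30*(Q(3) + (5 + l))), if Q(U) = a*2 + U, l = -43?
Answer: 5*I*√1749 ≈ 209.11*I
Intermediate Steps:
a = -3 (a = 3 - 6 = -3)
Q(U) = -6 + U (Q(U) = -3*2 + U = -6 + U)
√(-42495 + 30*(Q(3) + (5 + l))) = √(-42495 + 30*((-6 + 3) + (5 - 43))) = √(-42495 + 30*(-3 - 38)) = √(-42495 + 30*(-41)) = √(-42495 - 1230) = √(-43725) = 5*I*√1749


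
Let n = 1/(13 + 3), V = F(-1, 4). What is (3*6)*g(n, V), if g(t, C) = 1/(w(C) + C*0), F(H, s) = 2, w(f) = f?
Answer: 9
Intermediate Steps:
V = 2
n = 1/16 ≈ 0.062500
g(t, C) = 1/C (g(t, C) = 1/(C + C*0) = 1/(C + 0) = 1/C)
(3*6)*g(n, V) = (3*6)/2 = 18*(1/2) = 9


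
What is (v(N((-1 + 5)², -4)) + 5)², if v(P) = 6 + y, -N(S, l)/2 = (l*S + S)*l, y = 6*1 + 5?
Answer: 484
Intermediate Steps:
y = 11 (y = 6 + 5 = 11)
N(S, l) = -2*l*(S + S*l) (N(S, l) = -2*(l*S + S)*l = -2*(S*l + S)*l = -2*(S + S*l)*l = -2*l*(S + S*l))
v(P) = 17 (v(P) = 6 + 11 = 17)
(v(N((-1 + 5)², -4)) + 5)² = (17 + 5)² = 22² = 484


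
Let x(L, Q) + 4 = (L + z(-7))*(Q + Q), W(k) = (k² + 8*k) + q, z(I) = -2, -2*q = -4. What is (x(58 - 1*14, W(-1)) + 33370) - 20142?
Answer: 12804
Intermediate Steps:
q = 2 (q = -½*(-4) = 2)
W(k) = 2 + k² + 8*k (W(k) = (k² + 8*k) + 2 = 2 + k² + 8*k)
x(L, Q) = -4 + 2*Q*(-2 + L) (x(L, Q) = -4 + (L - 2)*(Q + Q) = -4 + (-2 + L)*(2*Q) = -4 + 2*Q*(-2 + L))
(x(58 - 1*14, W(-1)) + 33370) - 20142 = ((-4 - 4*(2 + (-1)² + 8*(-1)) + 2*(58 - 1*14)*(2 + (-1)² + 8*(-1))) + 33370) - 20142 = ((-4 - 4*(2 + 1 - 8) + 2*(58 - 14)*(2 + 1 - 8)) + 33370) - 20142 = ((-4 - 4*(-5) + 2*44*(-5)) + 33370) - 20142 = ((-4 + 20 - 440) + 33370) - 20142 = (-424 + 33370) - 20142 = 32946 - 20142 = 12804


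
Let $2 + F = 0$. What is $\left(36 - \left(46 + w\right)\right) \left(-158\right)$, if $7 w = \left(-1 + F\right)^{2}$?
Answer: $\frac{12482}{7} \approx 1783.1$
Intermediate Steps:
$F = -2$ ($F = -2 + 0 = -2$)
$w = \frac{9}{7}$ ($w = \frac{\left(-1 - 2\right)^{2}}{7} = \frac{\left(-3\right)^{2}}{7} = \frac{1}{7} \cdot 9 = \frac{9}{7} \approx 1.2857$)
$\left(36 - \left(46 + w\right)\right) \left(-158\right) = \left(36 - \frac{331}{7}\right) \left(-158\right) = \left(- \frac{79}{7}\right) \left(-158\right) = \frac{12482}{7}$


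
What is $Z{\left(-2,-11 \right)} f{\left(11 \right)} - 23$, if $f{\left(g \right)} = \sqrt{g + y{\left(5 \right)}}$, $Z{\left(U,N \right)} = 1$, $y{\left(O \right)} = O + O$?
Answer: $-23 + \sqrt{21} \approx -18.417$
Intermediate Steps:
$y{\left(O \right)} = 2 O$
$f{\left(g \right)} = \sqrt{10 + g}$ ($f{\left(g \right)} = \sqrt{g + 2 \cdot 5} = \sqrt{g + 10} = \sqrt{10 + g}$)
$Z{\left(-2,-11 \right)} f{\left(11 \right)} - 23 = 1 \sqrt{10 + 11} - 23 = 1 \sqrt{21} - 23 = \sqrt{21} - 23 = -23 + \sqrt{21}$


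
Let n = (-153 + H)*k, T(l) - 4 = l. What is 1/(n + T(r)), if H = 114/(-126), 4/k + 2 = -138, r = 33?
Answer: 735/30427 ≈ 0.024156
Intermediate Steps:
k = -1/35 (k = 4/(-2 - 138) = 4/(-140) = 4*(-1/140) = -1/35 ≈ -0.028571)
T(l) = 4 + l
H = -19/21 (H = 114*(-1/126) = -19/21 ≈ -0.90476)
n = 3232/735 (n = (-153 - 19/21)*(-1/35) = -3232/21*(-1/35) = 3232/735 ≈ 4.3973)
1/(n + T(r)) = 1/(3232/735 + (4 + 33)) = 1/(3232/735 + 37) = 1/(30427/735) = 735/30427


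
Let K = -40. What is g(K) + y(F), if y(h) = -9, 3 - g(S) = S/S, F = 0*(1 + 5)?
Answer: -7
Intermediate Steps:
F = 0 (F = 0*6 = 0)
g(S) = 2 (g(S) = 3 - S/S = 3 - 1*1 = 3 - 1 = 2)
g(K) + y(F) = 2 - 9 = -7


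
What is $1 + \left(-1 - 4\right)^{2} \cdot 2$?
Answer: $51$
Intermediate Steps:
$1 + \left(-1 - 4\right)^{2} \cdot 2 = 1 + \left(-5\right)^{2} \cdot 2 = 1 + 25 \cdot 2 = 1 + 50 = 51$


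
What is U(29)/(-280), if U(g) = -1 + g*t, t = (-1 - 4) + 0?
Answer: 73/140 ≈ 0.52143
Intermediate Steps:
t = -5 (t = -5 + 0 = -5)
U(g) = -1 - 5*g (U(g) = -1 + g*(-5) = -1 - 5*g)
U(29)/(-280) = (-1 - 5*29)/(-280) = (-1 - 145)*(-1/280) = -146*(-1/280) = 73/140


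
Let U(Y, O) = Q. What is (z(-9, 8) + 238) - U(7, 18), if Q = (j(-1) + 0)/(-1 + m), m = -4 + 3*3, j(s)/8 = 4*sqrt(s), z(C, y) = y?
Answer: 246 - 8*I ≈ 246.0 - 8.0*I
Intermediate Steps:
j(s) = 32*sqrt(s) (j(s) = 8*(4*sqrt(s)) = 32*sqrt(s))
m = 5 (m = -4 + 9 = 5)
Q = 8*I (Q = (32*sqrt(-1) + 0)/(-1 + 5) = (32*I + 0)/4 = (32*I)*(1/4) = 8*I ≈ 8.0*I)
U(Y, O) = 8*I
(z(-9, 8) + 238) - U(7, 18) = (8 + 238) - 8*I = 246 - 8*I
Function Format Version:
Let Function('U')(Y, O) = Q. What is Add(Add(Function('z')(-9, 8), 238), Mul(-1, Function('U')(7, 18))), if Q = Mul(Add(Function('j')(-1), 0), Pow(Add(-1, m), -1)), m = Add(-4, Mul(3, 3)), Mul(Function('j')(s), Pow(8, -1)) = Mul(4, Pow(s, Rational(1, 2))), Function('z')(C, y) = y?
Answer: Add(246, Mul(-8, I)) ≈ Add(246.00, Mul(-8.0000, I))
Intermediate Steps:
Function('j')(s) = Mul(32, Pow(s, Rational(1, 2))) (Function('j')(s) = Mul(8, Mul(4, Pow(s, Rational(1, 2)))) = Mul(32, Pow(s, Rational(1, 2))))
m = 5 (m = Add(-4, 9) = 5)
Q = Mul(8, I) (Q = Mul(Add(Mul(32, Pow(-1, Rational(1, 2))), 0), Pow(Add(-1, 5), -1)) = Mul(Add(Mul(32, I), 0), Pow(4, -1)) = Mul(Mul(32, I), Rational(1, 4)) = Mul(8, I) ≈ Mul(8.0000, I))
Function('U')(Y, O) = Mul(8, I)
Add(Add(Function('z')(-9, 8), 238), Mul(-1, Function('U')(7, 18))) = Add(Add(8, 238), Mul(-1, Mul(8, I))) = Add(246, Mul(-8, I))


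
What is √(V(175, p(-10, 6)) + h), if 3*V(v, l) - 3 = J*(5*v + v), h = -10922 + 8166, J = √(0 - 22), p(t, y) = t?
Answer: √(-2755 + 350*I*√22) ≈ 15.034 + 54.599*I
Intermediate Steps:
J = I*√22 (J = √(-22) = I*√22 ≈ 4.6904*I)
h = -2756
V(v, l) = 1 + 2*I*v*√22 (V(v, l) = 1 + ((I*√22)*(5*v + v))/3 = 1 + ((I*√22)*(6*v))/3 = 1 + (6*I*v*√22)/3 = 1 + 2*I*v*√22)
√(V(175, p(-10, 6)) + h) = √((1 + 2*I*175*√22) - 2756) = √((1 + 350*I*√22) - 2756) = √(-2755 + 350*I*√22)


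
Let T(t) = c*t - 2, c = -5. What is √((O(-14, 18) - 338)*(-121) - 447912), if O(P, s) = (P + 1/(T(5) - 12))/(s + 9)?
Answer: I*√5570754215/117 ≈ 637.93*I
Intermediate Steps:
T(t) = -2 - 5*t (T(t) = -5*t - 2 = -2 - 5*t)
O(P, s) = (-1/39 + P)/(9 + s) (O(P, s) = (P + 1/((-2 - 5*5) - 12))/(s + 9) = (P + 1/((-2 - 25) - 12))/(9 + s) = (P + 1/(-27 - 12))/(9 + s) = (P + 1/(-39))/(9 + s) = (P - 1/39)/(9 + s) = (-1/39 + P)/(9 + s))
√((O(-14, 18) - 338)*(-121) - 447912) = √(((-1/39 - 14)/(9 + 18) - 338)*(-121) - 447912) = √((-547/39/27 - 338)*(-121) - 447912) = √(((1/27)*(-547/39) - 338)*(-121) - 447912) = √((-547/1053 - 338)*(-121) - 447912) = √(-356461/1053*(-121) - 447912) = √(43131781/1053 - 447912) = √(-428519555/1053) = I*√5570754215/117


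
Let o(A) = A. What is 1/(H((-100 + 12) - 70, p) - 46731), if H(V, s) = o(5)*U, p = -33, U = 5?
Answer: -1/46706 ≈ -2.1411e-5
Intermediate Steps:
H(V, s) = 25 (H(V, s) = 5*5 = 25)
1/(H((-100 + 12) - 70, p) - 46731) = 1/(25 - 46731) = 1/(-46706) = -1/46706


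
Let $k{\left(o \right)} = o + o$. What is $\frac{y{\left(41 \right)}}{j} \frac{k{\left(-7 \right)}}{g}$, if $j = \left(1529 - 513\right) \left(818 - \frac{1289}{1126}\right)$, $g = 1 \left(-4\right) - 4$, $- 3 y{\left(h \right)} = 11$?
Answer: $- \frac{6193}{800996112} \approx -7.7316 \cdot 10^{-6}$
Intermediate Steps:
$y{\left(h \right)} = - \frac{11}{3}$ ($y{\left(h \right)} = \left(- \frac{1}{3}\right) 11 = - \frac{11}{3}$)
$k{\left(o \right)} = 2 o$
$g = -8$ ($g = -4 - 4 = -8$)
$j = \frac{467247732}{563}$ ($j = 1016 \left(818 - \frac{1289}{1126}\right) = 1016 \cdot \frac{919779}{1126} = \frac{467247732}{563} \approx 8.2993 \cdot 10^{5}$)
$\frac{y{\left(41 \right)}}{j} \frac{k{\left(-7 \right)}}{g} = - \frac{11}{3 \cdot \frac{467247732}{563}} \frac{2 \left(-7\right)}{-8} = \left(- \frac{11}{3}\right) \frac{563}{467247732} \left(\left(-14\right) \left(- \frac{1}{8}\right)\right) = \left(- \frac{6193}{1401743196}\right) \frac{7}{4} = - \frac{6193}{800996112}$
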